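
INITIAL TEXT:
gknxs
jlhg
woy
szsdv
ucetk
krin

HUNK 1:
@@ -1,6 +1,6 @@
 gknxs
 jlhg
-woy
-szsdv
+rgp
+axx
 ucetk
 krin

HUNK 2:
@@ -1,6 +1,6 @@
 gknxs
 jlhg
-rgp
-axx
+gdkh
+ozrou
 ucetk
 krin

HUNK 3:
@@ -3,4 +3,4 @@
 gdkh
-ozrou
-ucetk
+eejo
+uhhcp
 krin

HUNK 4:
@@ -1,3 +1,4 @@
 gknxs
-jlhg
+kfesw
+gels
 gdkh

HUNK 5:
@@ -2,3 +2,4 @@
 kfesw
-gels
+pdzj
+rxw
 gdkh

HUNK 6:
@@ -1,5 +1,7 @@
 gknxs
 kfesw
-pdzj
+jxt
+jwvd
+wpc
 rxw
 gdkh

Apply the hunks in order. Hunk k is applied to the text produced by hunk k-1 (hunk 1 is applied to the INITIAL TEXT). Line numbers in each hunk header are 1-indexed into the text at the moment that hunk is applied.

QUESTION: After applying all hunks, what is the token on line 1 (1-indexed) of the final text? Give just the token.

Answer: gknxs

Derivation:
Hunk 1: at line 1 remove [woy,szsdv] add [rgp,axx] -> 6 lines: gknxs jlhg rgp axx ucetk krin
Hunk 2: at line 1 remove [rgp,axx] add [gdkh,ozrou] -> 6 lines: gknxs jlhg gdkh ozrou ucetk krin
Hunk 3: at line 3 remove [ozrou,ucetk] add [eejo,uhhcp] -> 6 lines: gknxs jlhg gdkh eejo uhhcp krin
Hunk 4: at line 1 remove [jlhg] add [kfesw,gels] -> 7 lines: gknxs kfesw gels gdkh eejo uhhcp krin
Hunk 5: at line 2 remove [gels] add [pdzj,rxw] -> 8 lines: gknxs kfesw pdzj rxw gdkh eejo uhhcp krin
Hunk 6: at line 1 remove [pdzj] add [jxt,jwvd,wpc] -> 10 lines: gknxs kfesw jxt jwvd wpc rxw gdkh eejo uhhcp krin
Final line 1: gknxs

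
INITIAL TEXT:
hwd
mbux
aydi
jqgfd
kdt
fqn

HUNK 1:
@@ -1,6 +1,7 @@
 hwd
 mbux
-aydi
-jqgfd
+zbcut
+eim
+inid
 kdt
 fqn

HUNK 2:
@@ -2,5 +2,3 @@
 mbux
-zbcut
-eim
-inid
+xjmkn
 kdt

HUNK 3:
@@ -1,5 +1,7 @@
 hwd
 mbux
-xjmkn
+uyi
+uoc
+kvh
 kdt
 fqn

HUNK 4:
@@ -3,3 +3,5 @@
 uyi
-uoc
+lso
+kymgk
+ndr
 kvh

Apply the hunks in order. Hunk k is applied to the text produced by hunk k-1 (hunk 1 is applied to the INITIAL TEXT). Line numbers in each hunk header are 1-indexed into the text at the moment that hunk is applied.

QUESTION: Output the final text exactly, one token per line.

Answer: hwd
mbux
uyi
lso
kymgk
ndr
kvh
kdt
fqn

Derivation:
Hunk 1: at line 1 remove [aydi,jqgfd] add [zbcut,eim,inid] -> 7 lines: hwd mbux zbcut eim inid kdt fqn
Hunk 2: at line 2 remove [zbcut,eim,inid] add [xjmkn] -> 5 lines: hwd mbux xjmkn kdt fqn
Hunk 3: at line 1 remove [xjmkn] add [uyi,uoc,kvh] -> 7 lines: hwd mbux uyi uoc kvh kdt fqn
Hunk 4: at line 3 remove [uoc] add [lso,kymgk,ndr] -> 9 lines: hwd mbux uyi lso kymgk ndr kvh kdt fqn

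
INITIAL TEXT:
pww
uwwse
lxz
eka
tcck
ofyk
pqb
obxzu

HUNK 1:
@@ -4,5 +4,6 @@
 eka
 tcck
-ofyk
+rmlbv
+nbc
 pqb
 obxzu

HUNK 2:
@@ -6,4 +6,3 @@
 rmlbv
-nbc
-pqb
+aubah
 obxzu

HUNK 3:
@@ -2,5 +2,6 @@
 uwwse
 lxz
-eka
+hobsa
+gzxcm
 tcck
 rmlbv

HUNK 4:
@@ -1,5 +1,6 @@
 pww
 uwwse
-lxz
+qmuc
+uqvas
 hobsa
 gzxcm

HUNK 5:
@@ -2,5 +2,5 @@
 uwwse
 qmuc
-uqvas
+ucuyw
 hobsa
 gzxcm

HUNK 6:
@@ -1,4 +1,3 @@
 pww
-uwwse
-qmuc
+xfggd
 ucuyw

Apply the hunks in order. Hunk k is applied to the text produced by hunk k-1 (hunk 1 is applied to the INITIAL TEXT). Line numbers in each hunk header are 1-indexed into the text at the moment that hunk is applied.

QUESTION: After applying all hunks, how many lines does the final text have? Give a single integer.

Hunk 1: at line 4 remove [ofyk] add [rmlbv,nbc] -> 9 lines: pww uwwse lxz eka tcck rmlbv nbc pqb obxzu
Hunk 2: at line 6 remove [nbc,pqb] add [aubah] -> 8 lines: pww uwwse lxz eka tcck rmlbv aubah obxzu
Hunk 3: at line 2 remove [eka] add [hobsa,gzxcm] -> 9 lines: pww uwwse lxz hobsa gzxcm tcck rmlbv aubah obxzu
Hunk 4: at line 1 remove [lxz] add [qmuc,uqvas] -> 10 lines: pww uwwse qmuc uqvas hobsa gzxcm tcck rmlbv aubah obxzu
Hunk 5: at line 2 remove [uqvas] add [ucuyw] -> 10 lines: pww uwwse qmuc ucuyw hobsa gzxcm tcck rmlbv aubah obxzu
Hunk 6: at line 1 remove [uwwse,qmuc] add [xfggd] -> 9 lines: pww xfggd ucuyw hobsa gzxcm tcck rmlbv aubah obxzu
Final line count: 9

Answer: 9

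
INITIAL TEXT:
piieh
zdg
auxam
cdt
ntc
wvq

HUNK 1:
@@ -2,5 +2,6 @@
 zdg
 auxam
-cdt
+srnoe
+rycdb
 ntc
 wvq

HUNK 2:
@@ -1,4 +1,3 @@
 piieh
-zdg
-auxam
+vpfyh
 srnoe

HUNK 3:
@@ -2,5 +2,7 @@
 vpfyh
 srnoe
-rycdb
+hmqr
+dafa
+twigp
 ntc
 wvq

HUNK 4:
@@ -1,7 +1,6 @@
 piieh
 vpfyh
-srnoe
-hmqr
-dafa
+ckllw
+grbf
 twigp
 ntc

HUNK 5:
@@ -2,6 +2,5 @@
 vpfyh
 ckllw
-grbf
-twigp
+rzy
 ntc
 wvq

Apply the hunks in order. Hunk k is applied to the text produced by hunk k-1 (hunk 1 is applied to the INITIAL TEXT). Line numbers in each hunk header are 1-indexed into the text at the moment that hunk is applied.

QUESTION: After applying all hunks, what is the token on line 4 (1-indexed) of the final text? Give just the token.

Answer: rzy

Derivation:
Hunk 1: at line 2 remove [cdt] add [srnoe,rycdb] -> 7 lines: piieh zdg auxam srnoe rycdb ntc wvq
Hunk 2: at line 1 remove [zdg,auxam] add [vpfyh] -> 6 lines: piieh vpfyh srnoe rycdb ntc wvq
Hunk 3: at line 2 remove [rycdb] add [hmqr,dafa,twigp] -> 8 lines: piieh vpfyh srnoe hmqr dafa twigp ntc wvq
Hunk 4: at line 1 remove [srnoe,hmqr,dafa] add [ckllw,grbf] -> 7 lines: piieh vpfyh ckllw grbf twigp ntc wvq
Hunk 5: at line 2 remove [grbf,twigp] add [rzy] -> 6 lines: piieh vpfyh ckllw rzy ntc wvq
Final line 4: rzy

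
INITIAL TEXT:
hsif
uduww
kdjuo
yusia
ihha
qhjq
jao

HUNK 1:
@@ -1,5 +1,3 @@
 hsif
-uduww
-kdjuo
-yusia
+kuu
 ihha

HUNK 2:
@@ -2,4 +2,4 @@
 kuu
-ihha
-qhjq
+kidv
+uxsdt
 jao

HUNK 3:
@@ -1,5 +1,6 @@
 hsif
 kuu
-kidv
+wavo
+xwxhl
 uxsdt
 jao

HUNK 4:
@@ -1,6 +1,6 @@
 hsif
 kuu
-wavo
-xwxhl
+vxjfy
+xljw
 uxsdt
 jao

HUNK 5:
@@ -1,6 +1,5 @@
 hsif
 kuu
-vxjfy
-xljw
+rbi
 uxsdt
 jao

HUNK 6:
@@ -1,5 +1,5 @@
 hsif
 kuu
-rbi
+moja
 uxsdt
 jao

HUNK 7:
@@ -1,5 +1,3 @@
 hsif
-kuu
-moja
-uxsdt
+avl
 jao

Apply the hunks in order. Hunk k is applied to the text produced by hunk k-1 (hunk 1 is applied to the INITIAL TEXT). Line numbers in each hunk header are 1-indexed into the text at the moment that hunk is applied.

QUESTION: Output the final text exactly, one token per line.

Hunk 1: at line 1 remove [uduww,kdjuo,yusia] add [kuu] -> 5 lines: hsif kuu ihha qhjq jao
Hunk 2: at line 2 remove [ihha,qhjq] add [kidv,uxsdt] -> 5 lines: hsif kuu kidv uxsdt jao
Hunk 3: at line 1 remove [kidv] add [wavo,xwxhl] -> 6 lines: hsif kuu wavo xwxhl uxsdt jao
Hunk 4: at line 1 remove [wavo,xwxhl] add [vxjfy,xljw] -> 6 lines: hsif kuu vxjfy xljw uxsdt jao
Hunk 5: at line 1 remove [vxjfy,xljw] add [rbi] -> 5 lines: hsif kuu rbi uxsdt jao
Hunk 6: at line 1 remove [rbi] add [moja] -> 5 lines: hsif kuu moja uxsdt jao
Hunk 7: at line 1 remove [kuu,moja,uxsdt] add [avl] -> 3 lines: hsif avl jao

Answer: hsif
avl
jao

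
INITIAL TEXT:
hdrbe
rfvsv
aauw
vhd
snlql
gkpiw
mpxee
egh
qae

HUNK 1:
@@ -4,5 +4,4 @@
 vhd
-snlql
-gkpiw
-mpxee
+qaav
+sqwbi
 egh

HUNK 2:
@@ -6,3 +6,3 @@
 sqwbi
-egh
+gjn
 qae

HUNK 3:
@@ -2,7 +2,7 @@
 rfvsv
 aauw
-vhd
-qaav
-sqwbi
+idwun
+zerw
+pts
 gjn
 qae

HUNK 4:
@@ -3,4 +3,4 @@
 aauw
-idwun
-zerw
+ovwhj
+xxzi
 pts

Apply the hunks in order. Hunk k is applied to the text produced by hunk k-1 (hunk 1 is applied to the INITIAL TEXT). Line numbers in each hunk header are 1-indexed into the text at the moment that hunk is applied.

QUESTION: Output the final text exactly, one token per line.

Hunk 1: at line 4 remove [snlql,gkpiw,mpxee] add [qaav,sqwbi] -> 8 lines: hdrbe rfvsv aauw vhd qaav sqwbi egh qae
Hunk 2: at line 6 remove [egh] add [gjn] -> 8 lines: hdrbe rfvsv aauw vhd qaav sqwbi gjn qae
Hunk 3: at line 2 remove [vhd,qaav,sqwbi] add [idwun,zerw,pts] -> 8 lines: hdrbe rfvsv aauw idwun zerw pts gjn qae
Hunk 4: at line 3 remove [idwun,zerw] add [ovwhj,xxzi] -> 8 lines: hdrbe rfvsv aauw ovwhj xxzi pts gjn qae

Answer: hdrbe
rfvsv
aauw
ovwhj
xxzi
pts
gjn
qae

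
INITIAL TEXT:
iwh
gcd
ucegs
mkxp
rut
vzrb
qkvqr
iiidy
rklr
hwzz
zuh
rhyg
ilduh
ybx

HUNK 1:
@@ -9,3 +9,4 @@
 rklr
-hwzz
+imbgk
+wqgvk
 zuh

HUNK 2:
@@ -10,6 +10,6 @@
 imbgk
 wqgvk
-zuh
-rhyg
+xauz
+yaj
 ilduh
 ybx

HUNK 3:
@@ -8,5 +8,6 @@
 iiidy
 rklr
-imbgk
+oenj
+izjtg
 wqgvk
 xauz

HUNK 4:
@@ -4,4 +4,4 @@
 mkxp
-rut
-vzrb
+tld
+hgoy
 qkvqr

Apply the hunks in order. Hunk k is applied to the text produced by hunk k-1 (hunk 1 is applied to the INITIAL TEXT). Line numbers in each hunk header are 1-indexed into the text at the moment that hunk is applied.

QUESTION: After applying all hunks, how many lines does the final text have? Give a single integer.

Answer: 16

Derivation:
Hunk 1: at line 9 remove [hwzz] add [imbgk,wqgvk] -> 15 lines: iwh gcd ucegs mkxp rut vzrb qkvqr iiidy rklr imbgk wqgvk zuh rhyg ilduh ybx
Hunk 2: at line 10 remove [zuh,rhyg] add [xauz,yaj] -> 15 lines: iwh gcd ucegs mkxp rut vzrb qkvqr iiidy rklr imbgk wqgvk xauz yaj ilduh ybx
Hunk 3: at line 8 remove [imbgk] add [oenj,izjtg] -> 16 lines: iwh gcd ucegs mkxp rut vzrb qkvqr iiidy rklr oenj izjtg wqgvk xauz yaj ilduh ybx
Hunk 4: at line 4 remove [rut,vzrb] add [tld,hgoy] -> 16 lines: iwh gcd ucegs mkxp tld hgoy qkvqr iiidy rklr oenj izjtg wqgvk xauz yaj ilduh ybx
Final line count: 16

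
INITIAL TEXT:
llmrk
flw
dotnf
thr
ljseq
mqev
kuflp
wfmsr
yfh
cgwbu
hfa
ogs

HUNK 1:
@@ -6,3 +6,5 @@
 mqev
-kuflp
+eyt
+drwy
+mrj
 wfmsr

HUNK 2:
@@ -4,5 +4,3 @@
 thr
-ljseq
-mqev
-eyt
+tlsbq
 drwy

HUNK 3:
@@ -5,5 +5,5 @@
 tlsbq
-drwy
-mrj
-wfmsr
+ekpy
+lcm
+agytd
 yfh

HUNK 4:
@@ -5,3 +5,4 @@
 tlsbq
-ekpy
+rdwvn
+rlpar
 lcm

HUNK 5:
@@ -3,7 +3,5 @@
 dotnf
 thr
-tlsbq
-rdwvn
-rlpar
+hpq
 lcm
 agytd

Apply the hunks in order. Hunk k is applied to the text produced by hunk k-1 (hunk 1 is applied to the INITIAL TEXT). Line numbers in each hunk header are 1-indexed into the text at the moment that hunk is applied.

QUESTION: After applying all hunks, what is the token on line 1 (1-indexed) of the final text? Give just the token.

Hunk 1: at line 6 remove [kuflp] add [eyt,drwy,mrj] -> 14 lines: llmrk flw dotnf thr ljseq mqev eyt drwy mrj wfmsr yfh cgwbu hfa ogs
Hunk 2: at line 4 remove [ljseq,mqev,eyt] add [tlsbq] -> 12 lines: llmrk flw dotnf thr tlsbq drwy mrj wfmsr yfh cgwbu hfa ogs
Hunk 3: at line 5 remove [drwy,mrj,wfmsr] add [ekpy,lcm,agytd] -> 12 lines: llmrk flw dotnf thr tlsbq ekpy lcm agytd yfh cgwbu hfa ogs
Hunk 4: at line 5 remove [ekpy] add [rdwvn,rlpar] -> 13 lines: llmrk flw dotnf thr tlsbq rdwvn rlpar lcm agytd yfh cgwbu hfa ogs
Hunk 5: at line 3 remove [tlsbq,rdwvn,rlpar] add [hpq] -> 11 lines: llmrk flw dotnf thr hpq lcm agytd yfh cgwbu hfa ogs
Final line 1: llmrk

Answer: llmrk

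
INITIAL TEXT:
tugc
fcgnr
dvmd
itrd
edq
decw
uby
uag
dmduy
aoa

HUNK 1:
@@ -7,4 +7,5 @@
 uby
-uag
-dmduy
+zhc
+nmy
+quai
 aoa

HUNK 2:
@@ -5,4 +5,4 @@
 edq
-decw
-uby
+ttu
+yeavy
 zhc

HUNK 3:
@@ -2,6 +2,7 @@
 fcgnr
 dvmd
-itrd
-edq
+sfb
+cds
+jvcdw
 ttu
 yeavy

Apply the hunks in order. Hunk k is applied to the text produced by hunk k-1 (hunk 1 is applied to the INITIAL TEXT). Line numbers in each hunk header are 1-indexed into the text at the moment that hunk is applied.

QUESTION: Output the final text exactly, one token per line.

Answer: tugc
fcgnr
dvmd
sfb
cds
jvcdw
ttu
yeavy
zhc
nmy
quai
aoa

Derivation:
Hunk 1: at line 7 remove [uag,dmduy] add [zhc,nmy,quai] -> 11 lines: tugc fcgnr dvmd itrd edq decw uby zhc nmy quai aoa
Hunk 2: at line 5 remove [decw,uby] add [ttu,yeavy] -> 11 lines: tugc fcgnr dvmd itrd edq ttu yeavy zhc nmy quai aoa
Hunk 3: at line 2 remove [itrd,edq] add [sfb,cds,jvcdw] -> 12 lines: tugc fcgnr dvmd sfb cds jvcdw ttu yeavy zhc nmy quai aoa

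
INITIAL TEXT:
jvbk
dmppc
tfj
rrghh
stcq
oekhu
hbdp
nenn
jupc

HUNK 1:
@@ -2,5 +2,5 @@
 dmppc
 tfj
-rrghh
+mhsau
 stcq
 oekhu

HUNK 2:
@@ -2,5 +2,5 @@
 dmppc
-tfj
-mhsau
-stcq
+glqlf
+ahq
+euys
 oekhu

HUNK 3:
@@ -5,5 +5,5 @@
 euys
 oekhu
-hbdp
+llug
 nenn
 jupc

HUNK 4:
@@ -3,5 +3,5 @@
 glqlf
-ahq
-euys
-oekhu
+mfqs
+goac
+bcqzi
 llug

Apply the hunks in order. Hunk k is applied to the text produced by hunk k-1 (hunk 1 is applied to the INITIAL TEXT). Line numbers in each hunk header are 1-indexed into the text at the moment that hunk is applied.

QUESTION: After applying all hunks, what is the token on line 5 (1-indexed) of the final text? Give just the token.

Answer: goac

Derivation:
Hunk 1: at line 2 remove [rrghh] add [mhsau] -> 9 lines: jvbk dmppc tfj mhsau stcq oekhu hbdp nenn jupc
Hunk 2: at line 2 remove [tfj,mhsau,stcq] add [glqlf,ahq,euys] -> 9 lines: jvbk dmppc glqlf ahq euys oekhu hbdp nenn jupc
Hunk 3: at line 5 remove [hbdp] add [llug] -> 9 lines: jvbk dmppc glqlf ahq euys oekhu llug nenn jupc
Hunk 4: at line 3 remove [ahq,euys,oekhu] add [mfqs,goac,bcqzi] -> 9 lines: jvbk dmppc glqlf mfqs goac bcqzi llug nenn jupc
Final line 5: goac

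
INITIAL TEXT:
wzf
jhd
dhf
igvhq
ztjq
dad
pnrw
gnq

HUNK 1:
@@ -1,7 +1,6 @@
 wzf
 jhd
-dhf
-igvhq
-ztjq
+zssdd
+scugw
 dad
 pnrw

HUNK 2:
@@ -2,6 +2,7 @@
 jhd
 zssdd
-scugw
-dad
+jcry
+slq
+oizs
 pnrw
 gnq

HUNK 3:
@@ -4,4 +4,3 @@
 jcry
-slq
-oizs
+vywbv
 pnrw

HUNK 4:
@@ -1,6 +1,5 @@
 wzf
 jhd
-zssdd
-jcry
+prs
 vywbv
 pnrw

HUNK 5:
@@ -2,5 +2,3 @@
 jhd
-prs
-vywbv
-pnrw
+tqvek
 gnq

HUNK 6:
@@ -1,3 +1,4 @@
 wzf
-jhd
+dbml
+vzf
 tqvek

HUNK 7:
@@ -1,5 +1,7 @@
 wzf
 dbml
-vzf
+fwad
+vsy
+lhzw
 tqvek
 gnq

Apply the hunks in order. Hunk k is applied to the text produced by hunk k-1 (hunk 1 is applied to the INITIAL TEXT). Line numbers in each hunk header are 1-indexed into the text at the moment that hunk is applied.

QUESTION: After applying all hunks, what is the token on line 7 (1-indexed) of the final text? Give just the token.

Answer: gnq

Derivation:
Hunk 1: at line 1 remove [dhf,igvhq,ztjq] add [zssdd,scugw] -> 7 lines: wzf jhd zssdd scugw dad pnrw gnq
Hunk 2: at line 2 remove [scugw,dad] add [jcry,slq,oizs] -> 8 lines: wzf jhd zssdd jcry slq oizs pnrw gnq
Hunk 3: at line 4 remove [slq,oizs] add [vywbv] -> 7 lines: wzf jhd zssdd jcry vywbv pnrw gnq
Hunk 4: at line 1 remove [zssdd,jcry] add [prs] -> 6 lines: wzf jhd prs vywbv pnrw gnq
Hunk 5: at line 2 remove [prs,vywbv,pnrw] add [tqvek] -> 4 lines: wzf jhd tqvek gnq
Hunk 6: at line 1 remove [jhd] add [dbml,vzf] -> 5 lines: wzf dbml vzf tqvek gnq
Hunk 7: at line 1 remove [vzf] add [fwad,vsy,lhzw] -> 7 lines: wzf dbml fwad vsy lhzw tqvek gnq
Final line 7: gnq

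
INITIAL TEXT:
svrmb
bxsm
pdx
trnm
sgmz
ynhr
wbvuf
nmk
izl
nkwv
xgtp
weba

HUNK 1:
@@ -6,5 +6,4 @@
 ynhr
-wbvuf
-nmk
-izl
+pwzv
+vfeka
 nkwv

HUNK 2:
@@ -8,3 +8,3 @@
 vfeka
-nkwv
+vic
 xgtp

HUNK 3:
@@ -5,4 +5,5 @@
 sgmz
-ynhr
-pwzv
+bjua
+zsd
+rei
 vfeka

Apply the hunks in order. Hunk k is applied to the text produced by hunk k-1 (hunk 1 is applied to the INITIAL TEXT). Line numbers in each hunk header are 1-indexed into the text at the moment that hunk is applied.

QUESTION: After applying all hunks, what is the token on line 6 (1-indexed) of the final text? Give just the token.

Answer: bjua

Derivation:
Hunk 1: at line 6 remove [wbvuf,nmk,izl] add [pwzv,vfeka] -> 11 lines: svrmb bxsm pdx trnm sgmz ynhr pwzv vfeka nkwv xgtp weba
Hunk 2: at line 8 remove [nkwv] add [vic] -> 11 lines: svrmb bxsm pdx trnm sgmz ynhr pwzv vfeka vic xgtp weba
Hunk 3: at line 5 remove [ynhr,pwzv] add [bjua,zsd,rei] -> 12 lines: svrmb bxsm pdx trnm sgmz bjua zsd rei vfeka vic xgtp weba
Final line 6: bjua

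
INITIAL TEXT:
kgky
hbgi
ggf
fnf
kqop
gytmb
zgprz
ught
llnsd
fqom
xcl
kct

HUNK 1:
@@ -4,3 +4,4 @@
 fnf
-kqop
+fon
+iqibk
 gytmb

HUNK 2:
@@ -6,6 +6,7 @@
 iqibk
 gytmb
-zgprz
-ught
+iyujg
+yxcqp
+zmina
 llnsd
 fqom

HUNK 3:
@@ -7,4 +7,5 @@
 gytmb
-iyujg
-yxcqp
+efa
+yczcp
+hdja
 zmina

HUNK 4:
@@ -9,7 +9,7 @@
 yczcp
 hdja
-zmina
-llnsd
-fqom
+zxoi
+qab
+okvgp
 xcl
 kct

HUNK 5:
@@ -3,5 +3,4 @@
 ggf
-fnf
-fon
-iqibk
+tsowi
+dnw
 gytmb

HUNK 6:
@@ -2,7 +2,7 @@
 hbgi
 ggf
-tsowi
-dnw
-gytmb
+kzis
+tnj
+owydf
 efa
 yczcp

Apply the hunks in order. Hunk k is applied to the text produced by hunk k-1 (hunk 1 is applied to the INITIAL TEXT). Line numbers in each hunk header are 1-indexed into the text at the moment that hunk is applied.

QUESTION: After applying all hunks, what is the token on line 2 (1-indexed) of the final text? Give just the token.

Answer: hbgi

Derivation:
Hunk 1: at line 4 remove [kqop] add [fon,iqibk] -> 13 lines: kgky hbgi ggf fnf fon iqibk gytmb zgprz ught llnsd fqom xcl kct
Hunk 2: at line 6 remove [zgprz,ught] add [iyujg,yxcqp,zmina] -> 14 lines: kgky hbgi ggf fnf fon iqibk gytmb iyujg yxcqp zmina llnsd fqom xcl kct
Hunk 3: at line 7 remove [iyujg,yxcqp] add [efa,yczcp,hdja] -> 15 lines: kgky hbgi ggf fnf fon iqibk gytmb efa yczcp hdja zmina llnsd fqom xcl kct
Hunk 4: at line 9 remove [zmina,llnsd,fqom] add [zxoi,qab,okvgp] -> 15 lines: kgky hbgi ggf fnf fon iqibk gytmb efa yczcp hdja zxoi qab okvgp xcl kct
Hunk 5: at line 3 remove [fnf,fon,iqibk] add [tsowi,dnw] -> 14 lines: kgky hbgi ggf tsowi dnw gytmb efa yczcp hdja zxoi qab okvgp xcl kct
Hunk 6: at line 2 remove [tsowi,dnw,gytmb] add [kzis,tnj,owydf] -> 14 lines: kgky hbgi ggf kzis tnj owydf efa yczcp hdja zxoi qab okvgp xcl kct
Final line 2: hbgi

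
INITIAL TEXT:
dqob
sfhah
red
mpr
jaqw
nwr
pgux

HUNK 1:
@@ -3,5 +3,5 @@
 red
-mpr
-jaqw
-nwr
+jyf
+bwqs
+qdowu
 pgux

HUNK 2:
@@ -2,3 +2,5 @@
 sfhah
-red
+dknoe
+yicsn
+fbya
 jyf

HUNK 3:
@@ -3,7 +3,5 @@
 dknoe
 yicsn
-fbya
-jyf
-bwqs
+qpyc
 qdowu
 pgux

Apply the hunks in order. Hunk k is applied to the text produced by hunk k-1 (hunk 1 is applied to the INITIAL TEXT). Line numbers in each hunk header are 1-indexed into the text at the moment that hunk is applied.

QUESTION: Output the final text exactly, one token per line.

Hunk 1: at line 3 remove [mpr,jaqw,nwr] add [jyf,bwqs,qdowu] -> 7 lines: dqob sfhah red jyf bwqs qdowu pgux
Hunk 2: at line 2 remove [red] add [dknoe,yicsn,fbya] -> 9 lines: dqob sfhah dknoe yicsn fbya jyf bwqs qdowu pgux
Hunk 3: at line 3 remove [fbya,jyf,bwqs] add [qpyc] -> 7 lines: dqob sfhah dknoe yicsn qpyc qdowu pgux

Answer: dqob
sfhah
dknoe
yicsn
qpyc
qdowu
pgux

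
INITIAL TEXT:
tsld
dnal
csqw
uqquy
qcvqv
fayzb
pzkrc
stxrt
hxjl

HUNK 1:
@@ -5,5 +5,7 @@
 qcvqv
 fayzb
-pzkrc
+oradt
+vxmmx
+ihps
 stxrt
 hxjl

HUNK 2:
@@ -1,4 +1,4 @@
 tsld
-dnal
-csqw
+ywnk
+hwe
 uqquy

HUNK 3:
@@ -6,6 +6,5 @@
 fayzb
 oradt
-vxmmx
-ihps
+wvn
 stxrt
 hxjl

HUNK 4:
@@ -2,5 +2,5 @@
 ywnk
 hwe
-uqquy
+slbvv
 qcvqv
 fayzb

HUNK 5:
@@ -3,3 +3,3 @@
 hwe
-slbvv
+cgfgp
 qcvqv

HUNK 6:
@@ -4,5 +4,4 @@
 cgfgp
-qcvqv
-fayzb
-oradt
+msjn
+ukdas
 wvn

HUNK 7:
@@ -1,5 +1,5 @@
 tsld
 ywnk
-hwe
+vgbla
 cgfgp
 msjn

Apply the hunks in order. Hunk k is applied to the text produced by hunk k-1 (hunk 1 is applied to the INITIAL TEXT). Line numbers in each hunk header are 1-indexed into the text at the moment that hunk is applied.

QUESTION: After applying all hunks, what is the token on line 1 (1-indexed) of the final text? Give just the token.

Hunk 1: at line 5 remove [pzkrc] add [oradt,vxmmx,ihps] -> 11 lines: tsld dnal csqw uqquy qcvqv fayzb oradt vxmmx ihps stxrt hxjl
Hunk 2: at line 1 remove [dnal,csqw] add [ywnk,hwe] -> 11 lines: tsld ywnk hwe uqquy qcvqv fayzb oradt vxmmx ihps stxrt hxjl
Hunk 3: at line 6 remove [vxmmx,ihps] add [wvn] -> 10 lines: tsld ywnk hwe uqquy qcvqv fayzb oradt wvn stxrt hxjl
Hunk 4: at line 2 remove [uqquy] add [slbvv] -> 10 lines: tsld ywnk hwe slbvv qcvqv fayzb oradt wvn stxrt hxjl
Hunk 5: at line 3 remove [slbvv] add [cgfgp] -> 10 lines: tsld ywnk hwe cgfgp qcvqv fayzb oradt wvn stxrt hxjl
Hunk 6: at line 4 remove [qcvqv,fayzb,oradt] add [msjn,ukdas] -> 9 lines: tsld ywnk hwe cgfgp msjn ukdas wvn stxrt hxjl
Hunk 7: at line 1 remove [hwe] add [vgbla] -> 9 lines: tsld ywnk vgbla cgfgp msjn ukdas wvn stxrt hxjl
Final line 1: tsld

Answer: tsld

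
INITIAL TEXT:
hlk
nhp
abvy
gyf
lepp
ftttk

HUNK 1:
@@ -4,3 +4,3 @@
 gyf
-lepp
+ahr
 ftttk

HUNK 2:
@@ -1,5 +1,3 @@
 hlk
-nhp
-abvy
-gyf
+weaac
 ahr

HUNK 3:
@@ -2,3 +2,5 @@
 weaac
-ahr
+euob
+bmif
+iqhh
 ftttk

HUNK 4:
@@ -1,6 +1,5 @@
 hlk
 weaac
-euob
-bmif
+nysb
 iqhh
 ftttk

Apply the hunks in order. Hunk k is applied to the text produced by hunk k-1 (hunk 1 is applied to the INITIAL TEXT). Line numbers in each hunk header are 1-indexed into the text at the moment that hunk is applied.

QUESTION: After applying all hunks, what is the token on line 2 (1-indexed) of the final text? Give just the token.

Hunk 1: at line 4 remove [lepp] add [ahr] -> 6 lines: hlk nhp abvy gyf ahr ftttk
Hunk 2: at line 1 remove [nhp,abvy,gyf] add [weaac] -> 4 lines: hlk weaac ahr ftttk
Hunk 3: at line 2 remove [ahr] add [euob,bmif,iqhh] -> 6 lines: hlk weaac euob bmif iqhh ftttk
Hunk 4: at line 1 remove [euob,bmif] add [nysb] -> 5 lines: hlk weaac nysb iqhh ftttk
Final line 2: weaac

Answer: weaac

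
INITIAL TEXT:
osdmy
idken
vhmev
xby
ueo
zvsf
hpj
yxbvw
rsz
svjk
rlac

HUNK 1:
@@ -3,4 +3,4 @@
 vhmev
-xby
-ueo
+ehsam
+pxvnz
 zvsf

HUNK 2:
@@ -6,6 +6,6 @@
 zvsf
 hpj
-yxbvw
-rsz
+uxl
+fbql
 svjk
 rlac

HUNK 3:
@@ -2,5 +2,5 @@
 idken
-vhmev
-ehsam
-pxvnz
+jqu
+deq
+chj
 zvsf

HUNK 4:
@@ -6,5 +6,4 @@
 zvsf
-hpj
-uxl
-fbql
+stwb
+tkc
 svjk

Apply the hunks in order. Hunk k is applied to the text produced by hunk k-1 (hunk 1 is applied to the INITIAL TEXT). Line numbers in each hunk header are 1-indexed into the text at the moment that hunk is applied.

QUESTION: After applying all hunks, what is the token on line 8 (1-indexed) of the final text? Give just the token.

Answer: tkc

Derivation:
Hunk 1: at line 3 remove [xby,ueo] add [ehsam,pxvnz] -> 11 lines: osdmy idken vhmev ehsam pxvnz zvsf hpj yxbvw rsz svjk rlac
Hunk 2: at line 6 remove [yxbvw,rsz] add [uxl,fbql] -> 11 lines: osdmy idken vhmev ehsam pxvnz zvsf hpj uxl fbql svjk rlac
Hunk 3: at line 2 remove [vhmev,ehsam,pxvnz] add [jqu,deq,chj] -> 11 lines: osdmy idken jqu deq chj zvsf hpj uxl fbql svjk rlac
Hunk 4: at line 6 remove [hpj,uxl,fbql] add [stwb,tkc] -> 10 lines: osdmy idken jqu deq chj zvsf stwb tkc svjk rlac
Final line 8: tkc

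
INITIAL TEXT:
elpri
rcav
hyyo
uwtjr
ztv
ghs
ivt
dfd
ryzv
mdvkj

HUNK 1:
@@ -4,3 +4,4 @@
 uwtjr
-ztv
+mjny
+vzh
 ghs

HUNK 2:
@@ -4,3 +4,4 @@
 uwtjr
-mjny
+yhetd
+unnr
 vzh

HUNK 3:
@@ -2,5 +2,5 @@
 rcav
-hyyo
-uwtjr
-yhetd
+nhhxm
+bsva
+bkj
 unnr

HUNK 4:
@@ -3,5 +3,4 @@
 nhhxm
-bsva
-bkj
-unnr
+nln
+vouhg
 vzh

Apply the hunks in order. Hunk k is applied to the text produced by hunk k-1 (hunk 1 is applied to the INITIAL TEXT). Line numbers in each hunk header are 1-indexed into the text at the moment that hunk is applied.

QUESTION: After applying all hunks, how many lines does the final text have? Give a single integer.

Hunk 1: at line 4 remove [ztv] add [mjny,vzh] -> 11 lines: elpri rcav hyyo uwtjr mjny vzh ghs ivt dfd ryzv mdvkj
Hunk 2: at line 4 remove [mjny] add [yhetd,unnr] -> 12 lines: elpri rcav hyyo uwtjr yhetd unnr vzh ghs ivt dfd ryzv mdvkj
Hunk 3: at line 2 remove [hyyo,uwtjr,yhetd] add [nhhxm,bsva,bkj] -> 12 lines: elpri rcav nhhxm bsva bkj unnr vzh ghs ivt dfd ryzv mdvkj
Hunk 4: at line 3 remove [bsva,bkj,unnr] add [nln,vouhg] -> 11 lines: elpri rcav nhhxm nln vouhg vzh ghs ivt dfd ryzv mdvkj
Final line count: 11

Answer: 11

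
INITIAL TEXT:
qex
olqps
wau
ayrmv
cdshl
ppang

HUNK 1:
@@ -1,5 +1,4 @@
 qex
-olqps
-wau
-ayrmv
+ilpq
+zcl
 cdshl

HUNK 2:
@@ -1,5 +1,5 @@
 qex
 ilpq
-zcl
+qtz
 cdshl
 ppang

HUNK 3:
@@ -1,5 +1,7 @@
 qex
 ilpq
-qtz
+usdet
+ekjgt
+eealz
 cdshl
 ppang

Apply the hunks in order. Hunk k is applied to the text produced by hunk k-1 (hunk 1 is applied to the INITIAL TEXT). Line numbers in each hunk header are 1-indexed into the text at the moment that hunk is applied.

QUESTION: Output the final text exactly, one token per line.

Answer: qex
ilpq
usdet
ekjgt
eealz
cdshl
ppang

Derivation:
Hunk 1: at line 1 remove [olqps,wau,ayrmv] add [ilpq,zcl] -> 5 lines: qex ilpq zcl cdshl ppang
Hunk 2: at line 1 remove [zcl] add [qtz] -> 5 lines: qex ilpq qtz cdshl ppang
Hunk 3: at line 1 remove [qtz] add [usdet,ekjgt,eealz] -> 7 lines: qex ilpq usdet ekjgt eealz cdshl ppang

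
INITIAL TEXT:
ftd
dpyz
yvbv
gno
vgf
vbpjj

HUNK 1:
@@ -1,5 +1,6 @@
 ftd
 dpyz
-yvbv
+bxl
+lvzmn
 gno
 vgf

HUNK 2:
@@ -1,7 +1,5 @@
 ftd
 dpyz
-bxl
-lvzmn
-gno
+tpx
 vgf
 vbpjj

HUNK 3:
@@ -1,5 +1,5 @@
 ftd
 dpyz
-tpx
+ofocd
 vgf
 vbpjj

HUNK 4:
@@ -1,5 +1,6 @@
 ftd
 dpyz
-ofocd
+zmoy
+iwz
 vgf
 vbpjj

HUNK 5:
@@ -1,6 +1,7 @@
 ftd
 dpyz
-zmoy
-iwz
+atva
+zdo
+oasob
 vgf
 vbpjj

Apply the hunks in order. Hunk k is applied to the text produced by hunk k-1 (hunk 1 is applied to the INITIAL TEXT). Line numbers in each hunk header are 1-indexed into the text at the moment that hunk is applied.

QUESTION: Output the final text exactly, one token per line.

Answer: ftd
dpyz
atva
zdo
oasob
vgf
vbpjj

Derivation:
Hunk 1: at line 1 remove [yvbv] add [bxl,lvzmn] -> 7 lines: ftd dpyz bxl lvzmn gno vgf vbpjj
Hunk 2: at line 1 remove [bxl,lvzmn,gno] add [tpx] -> 5 lines: ftd dpyz tpx vgf vbpjj
Hunk 3: at line 1 remove [tpx] add [ofocd] -> 5 lines: ftd dpyz ofocd vgf vbpjj
Hunk 4: at line 1 remove [ofocd] add [zmoy,iwz] -> 6 lines: ftd dpyz zmoy iwz vgf vbpjj
Hunk 5: at line 1 remove [zmoy,iwz] add [atva,zdo,oasob] -> 7 lines: ftd dpyz atva zdo oasob vgf vbpjj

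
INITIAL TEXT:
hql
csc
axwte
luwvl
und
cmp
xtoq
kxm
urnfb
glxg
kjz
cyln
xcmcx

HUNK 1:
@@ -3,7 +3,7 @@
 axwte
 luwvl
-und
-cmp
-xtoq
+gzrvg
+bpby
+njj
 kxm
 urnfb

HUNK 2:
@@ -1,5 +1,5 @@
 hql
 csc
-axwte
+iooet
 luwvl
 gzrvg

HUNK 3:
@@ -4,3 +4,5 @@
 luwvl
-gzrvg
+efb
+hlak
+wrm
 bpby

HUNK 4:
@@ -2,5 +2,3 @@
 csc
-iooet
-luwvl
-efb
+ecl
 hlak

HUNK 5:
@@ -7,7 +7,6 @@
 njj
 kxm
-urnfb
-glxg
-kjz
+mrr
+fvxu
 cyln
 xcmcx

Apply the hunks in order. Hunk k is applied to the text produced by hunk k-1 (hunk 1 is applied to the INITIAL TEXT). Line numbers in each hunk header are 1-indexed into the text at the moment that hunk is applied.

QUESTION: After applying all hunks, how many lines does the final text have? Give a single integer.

Answer: 12

Derivation:
Hunk 1: at line 3 remove [und,cmp,xtoq] add [gzrvg,bpby,njj] -> 13 lines: hql csc axwte luwvl gzrvg bpby njj kxm urnfb glxg kjz cyln xcmcx
Hunk 2: at line 1 remove [axwte] add [iooet] -> 13 lines: hql csc iooet luwvl gzrvg bpby njj kxm urnfb glxg kjz cyln xcmcx
Hunk 3: at line 4 remove [gzrvg] add [efb,hlak,wrm] -> 15 lines: hql csc iooet luwvl efb hlak wrm bpby njj kxm urnfb glxg kjz cyln xcmcx
Hunk 4: at line 2 remove [iooet,luwvl,efb] add [ecl] -> 13 lines: hql csc ecl hlak wrm bpby njj kxm urnfb glxg kjz cyln xcmcx
Hunk 5: at line 7 remove [urnfb,glxg,kjz] add [mrr,fvxu] -> 12 lines: hql csc ecl hlak wrm bpby njj kxm mrr fvxu cyln xcmcx
Final line count: 12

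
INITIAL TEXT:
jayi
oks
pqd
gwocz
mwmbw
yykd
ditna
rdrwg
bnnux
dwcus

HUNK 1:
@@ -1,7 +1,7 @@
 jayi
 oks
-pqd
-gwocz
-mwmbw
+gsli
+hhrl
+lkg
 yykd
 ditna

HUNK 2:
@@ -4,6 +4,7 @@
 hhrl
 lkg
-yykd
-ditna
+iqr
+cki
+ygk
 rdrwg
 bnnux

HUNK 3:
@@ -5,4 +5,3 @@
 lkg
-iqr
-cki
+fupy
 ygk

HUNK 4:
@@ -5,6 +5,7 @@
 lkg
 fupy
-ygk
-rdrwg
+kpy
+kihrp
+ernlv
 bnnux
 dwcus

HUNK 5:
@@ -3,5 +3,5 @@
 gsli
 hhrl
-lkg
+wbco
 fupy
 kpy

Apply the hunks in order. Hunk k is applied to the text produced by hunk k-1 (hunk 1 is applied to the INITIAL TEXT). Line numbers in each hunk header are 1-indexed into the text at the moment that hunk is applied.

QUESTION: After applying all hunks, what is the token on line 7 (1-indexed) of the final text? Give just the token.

Hunk 1: at line 1 remove [pqd,gwocz,mwmbw] add [gsli,hhrl,lkg] -> 10 lines: jayi oks gsli hhrl lkg yykd ditna rdrwg bnnux dwcus
Hunk 2: at line 4 remove [yykd,ditna] add [iqr,cki,ygk] -> 11 lines: jayi oks gsli hhrl lkg iqr cki ygk rdrwg bnnux dwcus
Hunk 3: at line 5 remove [iqr,cki] add [fupy] -> 10 lines: jayi oks gsli hhrl lkg fupy ygk rdrwg bnnux dwcus
Hunk 4: at line 5 remove [ygk,rdrwg] add [kpy,kihrp,ernlv] -> 11 lines: jayi oks gsli hhrl lkg fupy kpy kihrp ernlv bnnux dwcus
Hunk 5: at line 3 remove [lkg] add [wbco] -> 11 lines: jayi oks gsli hhrl wbco fupy kpy kihrp ernlv bnnux dwcus
Final line 7: kpy

Answer: kpy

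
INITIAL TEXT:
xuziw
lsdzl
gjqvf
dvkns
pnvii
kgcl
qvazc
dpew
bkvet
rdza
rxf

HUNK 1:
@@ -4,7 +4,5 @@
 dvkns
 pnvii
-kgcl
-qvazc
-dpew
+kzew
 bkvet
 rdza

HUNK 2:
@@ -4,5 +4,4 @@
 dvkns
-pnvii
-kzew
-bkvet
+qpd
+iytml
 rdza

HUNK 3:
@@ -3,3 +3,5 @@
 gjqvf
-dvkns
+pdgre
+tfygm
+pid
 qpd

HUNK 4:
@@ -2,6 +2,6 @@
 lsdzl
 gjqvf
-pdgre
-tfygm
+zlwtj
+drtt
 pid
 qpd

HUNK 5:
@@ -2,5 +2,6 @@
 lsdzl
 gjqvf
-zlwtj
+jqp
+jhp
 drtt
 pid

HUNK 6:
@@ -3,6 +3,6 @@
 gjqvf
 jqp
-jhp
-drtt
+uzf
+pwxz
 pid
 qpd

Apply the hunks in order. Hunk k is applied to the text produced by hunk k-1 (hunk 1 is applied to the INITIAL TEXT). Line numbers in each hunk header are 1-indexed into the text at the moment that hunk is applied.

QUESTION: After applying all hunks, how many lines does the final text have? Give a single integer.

Answer: 11

Derivation:
Hunk 1: at line 4 remove [kgcl,qvazc,dpew] add [kzew] -> 9 lines: xuziw lsdzl gjqvf dvkns pnvii kzew bkvet rdza rxf
Hunk 2: at line 4 remove [pnvii,kzew,bkvet] add [qpd,iytml] -> 8 lines: xuziw lsdzl gjqvf dvkns qpd iytml rdza rxf
Hunk 3: at line 3 remove [dvkns] add [pdgre,tfygm,pid] -> 10 lines: xuziw lsdzl gjqvf pdgre tfygm pid qpd iytml rdza rxf
Hunk 4: at line 2 remove [pdgre,tfygm] add [zlwtj,drtt] -> 10 lines: xuziw lsdzl gjqvf zlwtj drtt pid qpd iytml rdza rxf
Hunk 5: at line 2 remove [zlwtj] add [jqp,jhp] -> 11 lines: xuziw lsdzl gjqvf jqp jhp drtt pid qpd iytml rdza rxf
Hunk 6: at line 3 remove [jhp,drtt] add [uzf,pwxz] -> 11 lines: xuziw lsdzl gjqvf jqp uzf pwxz pid qpd iytml rdza rxf
Final line count: 11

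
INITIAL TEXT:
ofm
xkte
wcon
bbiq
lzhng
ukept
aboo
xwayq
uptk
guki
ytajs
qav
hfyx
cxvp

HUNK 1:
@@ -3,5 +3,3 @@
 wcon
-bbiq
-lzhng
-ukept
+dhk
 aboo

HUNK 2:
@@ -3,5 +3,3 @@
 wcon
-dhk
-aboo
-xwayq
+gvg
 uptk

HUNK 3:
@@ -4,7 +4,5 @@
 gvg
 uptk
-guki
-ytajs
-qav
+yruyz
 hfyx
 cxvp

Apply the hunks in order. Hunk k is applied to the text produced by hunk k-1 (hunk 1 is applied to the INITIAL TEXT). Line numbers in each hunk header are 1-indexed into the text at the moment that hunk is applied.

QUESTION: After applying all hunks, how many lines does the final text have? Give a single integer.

Hunk 1: at line 3 remove [bbiq,lzhng,ukept] add [dhk] -> 12 lines: ofm xkte wcon dhk aboo xwayq uptk guki ytajs qav hfyx cxvp
Hunk 2: at line 3 remove [dhk,aboo,xwayq] add [gvg] -> 10 lines: ofm xkte wcon gvg uptk guki ytajs qav hfyx cxvp
Hunk 3: at line 4 remove [guki,ytajs,qav] add [yruyz] -> 8 lines: ofm xkte wcon gvg uptk yruyz hfyx cxvp
Final line count: 8

Answer: 8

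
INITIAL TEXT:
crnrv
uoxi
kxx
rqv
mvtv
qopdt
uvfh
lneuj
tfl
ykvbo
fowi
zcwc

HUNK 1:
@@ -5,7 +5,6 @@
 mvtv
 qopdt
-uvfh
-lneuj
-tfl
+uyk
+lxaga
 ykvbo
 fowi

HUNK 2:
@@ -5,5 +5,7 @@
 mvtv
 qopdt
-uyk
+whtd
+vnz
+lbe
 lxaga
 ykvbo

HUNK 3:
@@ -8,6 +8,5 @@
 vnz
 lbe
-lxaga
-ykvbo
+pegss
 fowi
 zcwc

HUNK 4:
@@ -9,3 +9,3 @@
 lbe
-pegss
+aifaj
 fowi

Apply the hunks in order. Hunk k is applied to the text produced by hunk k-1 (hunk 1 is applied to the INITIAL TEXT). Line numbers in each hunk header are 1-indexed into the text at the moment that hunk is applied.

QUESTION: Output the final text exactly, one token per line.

Hunk 1: at line 5 remove [uvfh,lneuj,tfl] add [uyk,lxaga] -> 11 lines: crnrv uoxi kxx rqv mvtv qopdt uyk lxaga ykvbo fowi zcwc
Hunk 2: at line 5 remove [uyk] add [whtd,vnz,lbe] -> 13 lines: crnrv uoxi kxx rqv mvtv qopdt whtd vnz lbe lxaga ykvbo fowi zcwc
Hunk 3: at line 8 remove [lxaga,ykvbo] add [pegss] -> 12 lines: crnrv uoxi kxx rqv mvtv qopdt whtd vnz lbe pegss fowi zcwc
Hunk 4: at line 9 remove [pegss] add [aifaj] -> 12 lines: crnrv uoxi kxx rqv mvtv qopdt whtd vnz lbe aifaj fowi zcwc

Answer: crnrv
uoxi
kxx
rqv
mvtv
qopdt
whtd
vnz
lbe
aifaj
fowi
zcwc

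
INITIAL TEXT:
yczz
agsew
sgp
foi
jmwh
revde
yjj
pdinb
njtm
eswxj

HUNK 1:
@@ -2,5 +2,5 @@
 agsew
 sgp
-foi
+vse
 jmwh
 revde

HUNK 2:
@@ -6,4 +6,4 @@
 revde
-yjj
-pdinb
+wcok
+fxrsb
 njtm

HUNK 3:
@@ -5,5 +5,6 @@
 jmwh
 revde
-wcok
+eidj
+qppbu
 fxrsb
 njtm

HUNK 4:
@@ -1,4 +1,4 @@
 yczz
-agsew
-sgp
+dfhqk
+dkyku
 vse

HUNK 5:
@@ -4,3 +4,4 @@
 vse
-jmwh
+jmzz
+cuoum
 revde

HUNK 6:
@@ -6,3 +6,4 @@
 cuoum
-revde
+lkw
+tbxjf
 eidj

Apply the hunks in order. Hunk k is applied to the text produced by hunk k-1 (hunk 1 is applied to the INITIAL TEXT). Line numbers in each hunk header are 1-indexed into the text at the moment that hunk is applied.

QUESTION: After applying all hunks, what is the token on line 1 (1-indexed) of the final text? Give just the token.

Hunk 1: at line 2 remove [foi] add [vse] -> 10 lines: yczz agsew sgp vse jmwh revde yjj pdinb njtm eswxj
Hunk 2: at line 6 remove [yjj,pdinb] add [wcok,fxrsb] -> 10 lines: yczz agsew sgp vse jmwh revde wcok fxrsb njtm eswxj
Hunk 3: at line 5 remove [wcok] add [eidj,qppbu] -> 11 lines: yczz agsew sgp vse jmwh revde eidj qppbu fxrsb njtm eswxj
Hunk 4: at line 1 remove [agsew,sgp] add [dfhqk,dkyku] -> 11 lines: yczz dfhqk dkyku vse jmwh revde eidj qppbu fxrsb njtm eswxj
Hunk 5: at line 4 remove [jmwh] add [jmzz,cuoum] -> 12 lines: yczz dfhqk dkyku vse jmzz cuoum revde eidj qppbu fxrsb njtm eswxj
Hunk 6: at line 6 remove [revde] add [lkw,tbxjf] -> 13 lines: yczz dfhqk dkyku vse jmzz cuoum lkw tbxjf eidj qppbu fxrsb njtm eswxj
Final line 1: yczz

Answer: yczz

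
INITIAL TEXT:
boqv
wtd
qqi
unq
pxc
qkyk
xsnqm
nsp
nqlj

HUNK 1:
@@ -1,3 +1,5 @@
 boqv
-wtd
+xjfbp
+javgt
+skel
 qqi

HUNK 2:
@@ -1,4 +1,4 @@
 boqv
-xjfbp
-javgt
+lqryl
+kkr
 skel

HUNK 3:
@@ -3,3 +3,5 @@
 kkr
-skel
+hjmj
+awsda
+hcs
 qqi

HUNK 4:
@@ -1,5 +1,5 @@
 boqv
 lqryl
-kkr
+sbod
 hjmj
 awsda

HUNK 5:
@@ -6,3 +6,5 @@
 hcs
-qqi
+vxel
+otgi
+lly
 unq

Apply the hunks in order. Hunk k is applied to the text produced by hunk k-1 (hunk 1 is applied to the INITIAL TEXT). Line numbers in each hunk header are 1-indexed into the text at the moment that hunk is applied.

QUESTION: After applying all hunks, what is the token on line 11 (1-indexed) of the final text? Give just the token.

Hunk 1: at line 1 remove [wtd] add [xjfbp,javgt,skel] -> 11 lines: boqv xjfbp javgt skel qqi unq pxc qkyk xsnqm nsp nqlj
Hunk 2: at line 1 remove [xjfbp,javgt] add [lqryl,kkr] -> 11 lines: boqv lqryl kkr skel qqi unq pxc qkyk xsnqm nsp nqlj
Hunk 3: at line 3 remove [skel] add [hjmj,awsda,hcs] -> 13 lines: boqv lqryl kkr hjmj awsda hcs qqi unq pxc qkyk xsnqm nsp nqlj
Hunk 4: at line 1 remove [kkr] add [sbod] -> 13 lines: boqv lqryl sbod hjmj awsda hcs qqi unq pxc qkyk xsnqm nsp nqlj
Hunk 5: at line 6 remove [qqi] add [vxel,otgi,lly] -> 15 lines: boqv lqryl sbod hjmj awsda hcs vxel otgi lly unq pxc qkyk xsnqm nsp nqlj
Final line 11: pxc

Answer: pxc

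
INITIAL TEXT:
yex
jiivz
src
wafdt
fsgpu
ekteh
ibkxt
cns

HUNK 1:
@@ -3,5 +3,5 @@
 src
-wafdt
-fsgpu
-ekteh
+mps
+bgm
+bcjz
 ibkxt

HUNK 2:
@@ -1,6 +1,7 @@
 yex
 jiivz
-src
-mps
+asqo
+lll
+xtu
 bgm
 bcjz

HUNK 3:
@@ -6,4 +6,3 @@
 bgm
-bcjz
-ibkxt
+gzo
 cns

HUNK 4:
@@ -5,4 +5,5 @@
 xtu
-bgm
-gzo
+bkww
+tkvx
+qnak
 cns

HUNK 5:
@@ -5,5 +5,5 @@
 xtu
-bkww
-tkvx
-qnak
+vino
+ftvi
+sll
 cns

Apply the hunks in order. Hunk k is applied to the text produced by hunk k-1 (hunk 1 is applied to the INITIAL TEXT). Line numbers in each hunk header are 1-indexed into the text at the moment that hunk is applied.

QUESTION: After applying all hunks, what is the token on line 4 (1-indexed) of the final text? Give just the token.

Hunk 1: at line 3 remove [wafdt,fsgpu,ekteh] add [mps,bgm,bcjz] -> 8 lines: yex jiivz src mps bgm bcjz ibkxt cns
Hunk 2: at line 1 remove [src,mps] add [asqo,lll,xtu] -> 9 lines: yex jiivz asqo lll xtu bgm bcjz ibkxt cns
Hunk 3: at line 6 remove [bcjz,ibkxt] add [gzo] -> 8 lines: yex jiivz asqo lll xtu bgm gzo cns
Hunk 4: at line 5 remove [bgm,gzo] add [bkww,tkvx,qnak] -> 9 lines: yex jiivz asqo lll xtu bkww tkvx qnak cns
Hunk 5: at line 5 remove [bkww,tkvx,qnak] add [vino,ftvi,sll] -> 9 lines: yex jiivz asqo lll xtu vino ftvi sll cns
Final line 4: lll

Answer: lll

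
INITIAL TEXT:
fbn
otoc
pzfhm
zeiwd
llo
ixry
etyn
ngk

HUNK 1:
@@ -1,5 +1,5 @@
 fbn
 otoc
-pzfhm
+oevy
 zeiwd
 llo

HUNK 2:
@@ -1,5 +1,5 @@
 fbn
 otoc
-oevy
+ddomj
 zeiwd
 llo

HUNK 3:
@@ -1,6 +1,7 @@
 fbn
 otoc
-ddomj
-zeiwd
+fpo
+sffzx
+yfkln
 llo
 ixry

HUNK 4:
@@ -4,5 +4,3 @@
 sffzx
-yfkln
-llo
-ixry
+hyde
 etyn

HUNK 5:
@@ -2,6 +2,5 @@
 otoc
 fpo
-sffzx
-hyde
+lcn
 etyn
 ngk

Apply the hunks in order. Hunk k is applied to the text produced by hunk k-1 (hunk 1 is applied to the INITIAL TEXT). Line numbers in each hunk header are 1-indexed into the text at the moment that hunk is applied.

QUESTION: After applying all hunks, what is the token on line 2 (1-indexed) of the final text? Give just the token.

Hunk 1: at line 1 remove [pzfhm] add [oevy] -> 8 lines: fbn otoc oevy zeiwd llo ixry etyn ngk
Hunk 2: at line 1 remove [oevy] add [ddomj] -> 8 lines: fbn otoc ddomj zeiwd llo ixry etyn ngk
Hunk 3: at line 1 remove [ddomj,zeiwd] add [fpo,sffzx,yfkln] -> 9 lines: fbn otoc fpo sffzx yfkln llo ixry etyn ngk
Hunk 4: at line 4 remove [yfkln,llo,ixry] add [hyde] -> 7 lines: fbn otoc fpo sffzx hyde etyn ngk
Hunk 5: at line 2 remove [sffzx,hyde] add [lcn] -> 6 lines: fbn otoc fpo lcn etyn ngk
Final line 2: otoc

Answer: otoc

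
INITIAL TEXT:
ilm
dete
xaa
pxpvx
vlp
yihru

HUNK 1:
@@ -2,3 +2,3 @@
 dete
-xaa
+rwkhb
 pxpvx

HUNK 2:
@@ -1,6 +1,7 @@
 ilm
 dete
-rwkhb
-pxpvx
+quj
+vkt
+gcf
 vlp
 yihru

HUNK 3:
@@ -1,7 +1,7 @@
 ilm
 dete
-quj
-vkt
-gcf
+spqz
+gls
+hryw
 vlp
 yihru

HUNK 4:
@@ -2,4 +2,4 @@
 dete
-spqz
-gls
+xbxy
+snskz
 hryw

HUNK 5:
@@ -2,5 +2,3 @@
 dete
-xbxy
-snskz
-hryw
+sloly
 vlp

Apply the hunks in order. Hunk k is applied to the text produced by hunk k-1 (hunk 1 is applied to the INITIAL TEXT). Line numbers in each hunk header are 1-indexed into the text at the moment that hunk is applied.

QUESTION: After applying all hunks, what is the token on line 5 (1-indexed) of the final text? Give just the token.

Answer: yihru

Derivation:
Hunk 1: at line 2 remove [xaa] add [rwkhb] -> 6 lines: ilm dete rwkhb pxpvx vlp yihru
Hunk 2: at line 1 remove [rwkhb,pxpvx] add [quj,vkt,gcf] -> 7 lines: ilm dete quj vkt gcf vlp yihru
Hunk 3: at line 1 remove [quj,vkt,gcf] add [spqz,gls,hryw] -> 7 lines: ilm dete spqz gls hryw vlp yihru
Hunk 4: at line 2 remove [spqz,gls] add [xbxy,snskz] -> 7 lines: ilm dete xbxy snskz hryw vlp yihru
Hunk 5: at line 2 remove [xbxy,snskz,hryw] add [sloly] -> 5 lines: ilm dete sloly vlp yihru
Final line 5: yihru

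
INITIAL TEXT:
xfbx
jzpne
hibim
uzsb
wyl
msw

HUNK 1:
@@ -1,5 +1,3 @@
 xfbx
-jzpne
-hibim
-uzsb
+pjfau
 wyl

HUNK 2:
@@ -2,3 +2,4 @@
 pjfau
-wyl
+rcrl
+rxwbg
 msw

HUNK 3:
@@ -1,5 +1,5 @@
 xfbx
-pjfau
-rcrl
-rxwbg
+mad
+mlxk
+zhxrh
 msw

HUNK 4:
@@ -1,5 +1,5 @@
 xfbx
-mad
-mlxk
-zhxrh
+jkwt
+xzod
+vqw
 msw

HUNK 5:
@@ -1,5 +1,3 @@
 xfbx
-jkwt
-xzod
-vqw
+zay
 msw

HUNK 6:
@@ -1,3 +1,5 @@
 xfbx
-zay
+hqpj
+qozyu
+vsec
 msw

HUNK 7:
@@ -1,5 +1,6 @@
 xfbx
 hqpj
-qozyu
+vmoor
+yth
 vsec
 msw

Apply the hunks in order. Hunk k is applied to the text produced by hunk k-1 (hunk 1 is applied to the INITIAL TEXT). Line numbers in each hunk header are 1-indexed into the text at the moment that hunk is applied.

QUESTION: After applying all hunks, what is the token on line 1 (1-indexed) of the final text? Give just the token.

Hunk 1: at line 1 remove [jzpne,hibim,uzsb] add [pjfau] -> 4 lines: xfbx pjfau wyl msw
Hunk 2: at line 2 remove [wyl] add [rcrl,rxwbg] -> 5 lines: xfbx pjfau rcrl rxwbg msw
Hunk 3: at line 1 remove [pjfau,rcrl,rxwbg] add [mad,mlxk,zhxrh] -> 5 lines: xfbx mad mlxk zhxrh msw
Hunk 4: at line 1 remove [mad,mlxk,zhxrh] add [jkwt,xzod,vqw] -> 5 lines: xfbx jkwt xzod vqw msw
Hunk 5: at line 1 remove [jkwt,xzod,vqw] add [zay] -> 3 lines: xfbx zay msw
Hunk 6: at line 1 remove [zay] add [hqpj,qozyu,vsec] -> 5 lines: xfbx hqpj qozyu vsec msw
Hunk 7: at line 1 remove [qozyu] add [vmoor,yth] -> 6 lines: xfbx hqpj vmoor yth vsec msw
Final line 1: xfbx

Answer: xfbx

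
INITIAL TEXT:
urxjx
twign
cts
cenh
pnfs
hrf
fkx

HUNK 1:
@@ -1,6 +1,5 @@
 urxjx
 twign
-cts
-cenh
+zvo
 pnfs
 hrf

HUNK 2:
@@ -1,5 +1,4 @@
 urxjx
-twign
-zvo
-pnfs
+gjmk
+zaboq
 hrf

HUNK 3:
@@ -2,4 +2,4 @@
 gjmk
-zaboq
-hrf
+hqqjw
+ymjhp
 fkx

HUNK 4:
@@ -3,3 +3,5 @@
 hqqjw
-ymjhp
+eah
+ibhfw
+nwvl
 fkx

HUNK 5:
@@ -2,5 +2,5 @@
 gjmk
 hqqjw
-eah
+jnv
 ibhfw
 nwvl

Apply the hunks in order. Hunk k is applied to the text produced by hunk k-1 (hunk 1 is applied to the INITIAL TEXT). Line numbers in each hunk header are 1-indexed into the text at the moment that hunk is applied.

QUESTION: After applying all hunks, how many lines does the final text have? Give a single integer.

Hunk 1: at line 1 remove [cts,cenh] add [zvo] -> 6 lines: urxjx twign zvo pnfs hrf fkx
Hunk 2: at line 1 remove [twign,zvo,pnfs] add [gjmk,zaboq] -> 5 lines: urxjx gjmk zaboq hrf fkx
Hunk 3: at line 2 remove [zaboq,hrf] add [hqqjw,ymjhp] -> 5 lines: urxjx gjmk hqqjw ymjhp fkx
Hunk 4: at line 3 remove [ymjhp] add [eah,ibhfw,nwvl] -> 7 lines: urxjx gjmk hqqjw eah ibhfw nwvl fkx
Hunk 5: at line 2 remove [eah] add [jnv] -> 7 lines: urxjx gjmk hqqjw jnv ibhfw nwvl fkx
Final line count: 7

Answer: 7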